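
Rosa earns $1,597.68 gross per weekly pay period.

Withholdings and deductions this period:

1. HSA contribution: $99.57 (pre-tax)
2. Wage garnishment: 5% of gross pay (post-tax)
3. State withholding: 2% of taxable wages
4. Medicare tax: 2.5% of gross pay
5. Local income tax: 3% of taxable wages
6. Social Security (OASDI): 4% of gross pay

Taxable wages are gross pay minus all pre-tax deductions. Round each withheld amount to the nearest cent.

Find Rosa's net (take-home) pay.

HSA contribution: $99.57
Taxable wages = $1,597.68 − $99.57 = $1,498.11
Local income tax: $1,498.11 × 0.03 = $44.94
State withholding: $1,498.11 × 0.02 = $29.96
Medicare tax: $1,597.68 × 0.025 = $39.94
Social Security (OASDI): $1,597.68 × 0.04 = $63.91
Wage garnishment: $1,597.68 × 0.05 = $79.88
Total deductions = $99.57 + $44.94 + $29.96 + $39.94 + $63.91 + $79.88 = $358.20
Net pay = $1,597.68 − $358.20 = $1,239.48

$1,239.48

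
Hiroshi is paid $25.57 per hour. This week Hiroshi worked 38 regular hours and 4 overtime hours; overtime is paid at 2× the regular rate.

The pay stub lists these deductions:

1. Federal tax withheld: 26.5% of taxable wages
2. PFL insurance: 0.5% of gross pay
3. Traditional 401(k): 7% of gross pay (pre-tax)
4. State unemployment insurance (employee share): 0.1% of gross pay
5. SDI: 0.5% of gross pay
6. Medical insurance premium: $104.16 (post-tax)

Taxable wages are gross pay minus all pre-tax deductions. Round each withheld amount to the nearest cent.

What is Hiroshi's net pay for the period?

$686.90

Regular pay: 38 × $25.57 = $971.66
Overtime pay: 4 × $25.57 × 2 = $204.56
Gross pay = $971.66 + $204.56 = $1176.22
Traditional 401(k): $1176.22 × 0.07 = $82.34
Taxable wages = $1176.22 − $82.34 = $1093.88
Federal tax withheld: $1093.88 × 0.265 = $289.88
PFL insurance: $1176.22 × 0.005 = $5.88
SDI: $1176.22 × 0.005 = $5.88
State unemployment insurance (employee share): $1176.22 × 0.001 = $1.18
Medical insurance premium: $104.16
Total deductions = $82.34 + $289.88 + $5.88 + $5.88 + $1.18 + $104.16 = $489.32
Net pay = $1176.22 − $489.32 = $686.90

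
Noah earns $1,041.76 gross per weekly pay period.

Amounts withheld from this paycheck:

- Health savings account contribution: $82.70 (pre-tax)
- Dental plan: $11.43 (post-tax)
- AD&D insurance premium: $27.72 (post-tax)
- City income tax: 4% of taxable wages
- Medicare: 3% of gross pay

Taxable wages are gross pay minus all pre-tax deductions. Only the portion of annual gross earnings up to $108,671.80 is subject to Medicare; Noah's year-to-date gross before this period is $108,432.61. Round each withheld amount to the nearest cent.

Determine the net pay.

Health savings account contribution: $82.70
Taxable wages = $1,041.76 − $82.70 = $959.06
City income tax: $959.06 × 0.04 = $38.36
Medicare: only $108,671.80 − $108,432.61 = $239.19 of this check is subject → $239.19 × 0.03 = $7.18
Dental plan: $11.43
AD&D insurance premium: $27.72
Total deductions = $82.70 + $38.36 + $7.18 + $11.43 + $27.72 = $167.39
Net pay = $1,041.76 − $167.39 = $874.37

$874.37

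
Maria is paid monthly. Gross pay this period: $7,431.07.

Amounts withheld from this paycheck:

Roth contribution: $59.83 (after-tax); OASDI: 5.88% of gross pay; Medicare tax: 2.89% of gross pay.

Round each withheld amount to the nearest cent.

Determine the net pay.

$6,719.53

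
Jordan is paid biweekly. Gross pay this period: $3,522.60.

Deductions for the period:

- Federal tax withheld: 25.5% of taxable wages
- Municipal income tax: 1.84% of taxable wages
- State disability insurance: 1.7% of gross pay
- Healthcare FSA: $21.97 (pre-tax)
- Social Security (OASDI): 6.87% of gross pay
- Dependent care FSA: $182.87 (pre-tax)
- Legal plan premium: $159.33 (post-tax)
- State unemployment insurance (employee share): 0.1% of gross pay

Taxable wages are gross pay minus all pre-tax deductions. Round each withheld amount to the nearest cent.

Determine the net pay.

$1,945.95

Dependent care FSA: $182.87
Healthcare FSA: $21.97
Pre-tax total = $182.87 + $21.97 = $204.84
Taxable wages = $3,522.60 − $204.84 = $3,317.76
Municipal income tax: $3,317.76 × 0.0184 = $61.05
Federal tax withheld: $3,317.76 × 0.255 = $846.03
Social Security (OASDI): $3,522.60 × 0.0687 = $242.00
State disability insurance: $3,522.60 × 0.017 = $59.88
State unemployment insurance (employee share): $3,522.60 × 0.001 = $3.52
Legal plan premium: $159.33
Total deductions = $182.87 + $21.97 + $61.05 + $846.03 + $242.00 + $59.88 + $3.52 + $159.33 = $1,576.65
Net pay = $3,522.60 − $1,576.65 = $1,945.95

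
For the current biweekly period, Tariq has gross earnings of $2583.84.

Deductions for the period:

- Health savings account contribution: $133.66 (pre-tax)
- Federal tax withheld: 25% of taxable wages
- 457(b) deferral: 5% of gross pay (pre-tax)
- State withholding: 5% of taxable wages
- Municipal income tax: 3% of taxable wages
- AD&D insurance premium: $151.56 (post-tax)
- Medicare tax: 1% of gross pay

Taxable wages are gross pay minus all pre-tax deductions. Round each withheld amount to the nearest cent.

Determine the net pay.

457(b) deferral: $2583.84 × 0.05 = $129.19
Health savings account contribution: $133.66
Pre-tax total = $129.19 + $133.66 = $262.85
Taxable wages = $2583.84 − $262.85 = $2320.99
Federal tax withheld: $2320.99 × 0.25 = $580.25
Municipal income tax: $2320.99 × 0.03 = $69.63
State withholding: $2320.99 × 0.05 = $116.05
Medicare tax: $2583.84 × 0.01 = $25.84
AD&D insurance premium: $151.56
Total deductions = $129.19 + $133.66 + $580.25 + $69.63 + $116.05 + $25.84 + $151.56 = $1206.18
Net pay = $2583.84 − $1206.18 = $1377.66

$1377.66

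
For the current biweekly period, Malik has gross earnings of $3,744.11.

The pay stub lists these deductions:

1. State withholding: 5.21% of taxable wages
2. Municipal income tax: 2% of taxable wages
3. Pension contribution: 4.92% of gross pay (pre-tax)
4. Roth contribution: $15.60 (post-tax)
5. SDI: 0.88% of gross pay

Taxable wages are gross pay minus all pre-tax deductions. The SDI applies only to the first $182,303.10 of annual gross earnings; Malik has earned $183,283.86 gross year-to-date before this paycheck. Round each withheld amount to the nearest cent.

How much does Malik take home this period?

Pension contribution: $3,744.11 × 0.0492 = $184.21
Taxable wages = $3,744.11 − $184.21 = $3,559.90
State withholding: $3,559.90 × 0.0521 = $185.47
Municipal income tax: $3,559.90 × 0.02 = $71.20
SDI: annual cap $182,303.10 already reached (YTD $183,283.86), so $0.00
Roth contribution: $15.60
Total deductions = $184.21 + $185.47 + $71.20 + $0.00 + $15.60 = $456.48
Net pay = $3,744.11 − $456.48 = $3,287.63

$3,287.63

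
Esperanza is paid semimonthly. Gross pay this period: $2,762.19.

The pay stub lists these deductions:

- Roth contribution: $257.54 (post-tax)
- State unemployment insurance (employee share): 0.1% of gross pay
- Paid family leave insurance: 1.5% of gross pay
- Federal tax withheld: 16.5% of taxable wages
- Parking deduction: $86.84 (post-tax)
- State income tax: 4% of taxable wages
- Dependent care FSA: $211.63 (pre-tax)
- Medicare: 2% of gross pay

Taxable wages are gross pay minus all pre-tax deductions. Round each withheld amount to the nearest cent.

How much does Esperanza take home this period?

$1,583.89

Dependent care FSA: $211.63
Taxable wages = $2,762.19 − $211.63 = $2,550.56
State income tax: $2,550.56 × 0.04 = $102.02
Federal tax withheld: $2,550.56 × 0.165 = $420.84
Paid family leave insurance: $2,762.19 × 0.015 = $41.43
Medicare: $2,762.19 × 0.02 = $55.24
State unemployment insurance (employee share): $2,762.19 × 0.001 = $2.76
Roth contribution: $257.54
Parking deduction: $86.84
Total deductions = $211.63 + $102.02 + $420.84 + $41.43 + $55.24 + $2.76 + $257.54 + $86.84 = $1,178.30
Net pay = $2,762.19 − $1,178.30 = $1,583.89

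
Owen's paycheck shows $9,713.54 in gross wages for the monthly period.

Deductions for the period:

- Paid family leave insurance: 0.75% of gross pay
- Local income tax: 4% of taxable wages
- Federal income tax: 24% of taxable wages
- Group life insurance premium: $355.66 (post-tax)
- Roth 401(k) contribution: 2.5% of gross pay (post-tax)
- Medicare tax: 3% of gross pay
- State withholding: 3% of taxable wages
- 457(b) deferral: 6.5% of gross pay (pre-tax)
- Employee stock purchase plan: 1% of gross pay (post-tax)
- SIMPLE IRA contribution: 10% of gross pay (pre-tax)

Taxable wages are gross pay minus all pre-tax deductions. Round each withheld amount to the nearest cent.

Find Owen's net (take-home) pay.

SIMPLE IRA contribution: $9,713.54 × 0.1 = $971.35
457(b) deferral: $9,713.54 × 0.065 = $631.38
Pre-tax total = $971.35 + $631.38 = $1,602.73
Taxable wages = $9,713.54 − $1,602.73 = $8,110.81
State withholding: $8,110.81 × 0.03 = $243.32
Local income tax: $8,110.81 × 0.04 = $324.43
Federal income tax: $8,110.81 × 0.24 = $1,946.59
Medicare tax: $9,713.54 × 0.03 = $291.41
Paid family leave insurance: $9,713.54 × 0.0075 = $72.85
Group life insurance premium: $355.66
Roth 401(k) contribution: $9,713.54 × 0.025 = $242.84
Employee stock purchase plan: $9,713.54 × 0.01 = $97.14
Total deductions = $971.35 + $631.38 + $243.32 + $324.43 + $1,946.59 + $291.41 + $72.85 + $355.66 + $242.84 + $97.14 = $5,176.97
Net pay = $9,713.54 − $5,176.97 = $4,536.57

$4,536.57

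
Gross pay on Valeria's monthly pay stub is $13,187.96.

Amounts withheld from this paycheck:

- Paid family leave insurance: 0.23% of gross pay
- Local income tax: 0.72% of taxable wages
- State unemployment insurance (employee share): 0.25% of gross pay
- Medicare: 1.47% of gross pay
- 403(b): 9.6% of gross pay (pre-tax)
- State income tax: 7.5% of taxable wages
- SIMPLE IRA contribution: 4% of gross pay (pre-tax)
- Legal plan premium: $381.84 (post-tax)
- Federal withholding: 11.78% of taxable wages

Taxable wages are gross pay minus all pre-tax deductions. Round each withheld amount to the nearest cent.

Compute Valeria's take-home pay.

$8,476.52

403(b): $13,187.96 × 0.096 = $1,266.04
SIMPLE IRA contribution: $13,187.96 × 0.04 = $527.52
Pre-tax total = $1,266.04 + $527.52 = $1,793.56
Taxable wages = $13,187.96 − $1,793.56 = $11,394.40
Local income tax: $11,394.40 × 0.0072 = $82.04
Federal withholding: $11,394.40 × 0.1178 = $1,342.26
State income tax: $11,394.40 × 0.075 = $854.58
State unemployment insurance (employee share): $13,187.96 × 0.0025 = $32.97
Paid family leave insurance: $13,187.96 × 0.0023 = $30.33
Medicare: $13,187.96 × 0.0147 = $193.86
Legal plan premium: $381.84
Total deductions = $1,266.04 + $527.52 + $82.04 + $1,342.26 + $854.58 + $32.97 + $30.33 + $193.86 + $381.84 = $4,711.44
Net pay = $13,187.96 − $4,711.44 = $8,476.52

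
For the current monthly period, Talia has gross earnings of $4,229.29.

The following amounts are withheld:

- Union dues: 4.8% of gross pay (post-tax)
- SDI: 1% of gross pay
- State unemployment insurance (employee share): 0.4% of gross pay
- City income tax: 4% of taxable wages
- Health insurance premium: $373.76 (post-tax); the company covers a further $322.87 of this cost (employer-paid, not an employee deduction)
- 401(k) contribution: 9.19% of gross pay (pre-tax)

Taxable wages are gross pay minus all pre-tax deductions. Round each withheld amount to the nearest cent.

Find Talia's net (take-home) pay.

$3,051.02

401(k) contribution: $4,229.29 × 0.0919 = $388.67
Taxable wages = $4,229.29 − $388.67 = $3,840.62
City income tax: $3,840.62 × 0.04 = $153.62
State unemployment insurance (employee share): $4,229.29 × 0.004 = $16.92
SDI: $4,229.29 × 0.01 = $42.29
Health insurance premium: $373.76
Union dues: $4,229.29 × 0.048 = $203.01
(Employer's $322.87 toward health insurance premium is not withheld from the employee.)
Total deductions = $388.67 + $153.62 + $16.92 + $42.29 + $373.76 + $203.01 = $1,178.27
Net pay = $4,229.29 − $1,178.27 = $3,051.02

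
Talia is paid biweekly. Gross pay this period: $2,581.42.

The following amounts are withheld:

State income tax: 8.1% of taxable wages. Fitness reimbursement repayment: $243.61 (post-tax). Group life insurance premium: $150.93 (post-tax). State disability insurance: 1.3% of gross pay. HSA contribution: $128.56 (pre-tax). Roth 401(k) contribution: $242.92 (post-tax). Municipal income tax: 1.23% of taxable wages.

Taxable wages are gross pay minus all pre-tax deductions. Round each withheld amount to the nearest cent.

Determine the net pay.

$1,552.99

HSA contribution: $128.56
Taxable wages = $2,581.42 − $128.56 = $2,452.86
Municipal income tax: $2,452.86 × 0.0123 = $30.17
State income tax: $2,452.86 × 0.081 = $198.68
State disability insurance: $2,581.42 × 0.013 = $33.56
Roth 401(k) contribution: $242.92
Fitness reimbursement repayment: $243.61
Group life insurance premium: $150.93
Total deductions = $128.56 + $30.17 + $198.68 + $33.56 + $242.92 + $243.61 + $150.93 = $1,028.43
Net pay = $2,581.42 − $1,028.43 = $1,552.99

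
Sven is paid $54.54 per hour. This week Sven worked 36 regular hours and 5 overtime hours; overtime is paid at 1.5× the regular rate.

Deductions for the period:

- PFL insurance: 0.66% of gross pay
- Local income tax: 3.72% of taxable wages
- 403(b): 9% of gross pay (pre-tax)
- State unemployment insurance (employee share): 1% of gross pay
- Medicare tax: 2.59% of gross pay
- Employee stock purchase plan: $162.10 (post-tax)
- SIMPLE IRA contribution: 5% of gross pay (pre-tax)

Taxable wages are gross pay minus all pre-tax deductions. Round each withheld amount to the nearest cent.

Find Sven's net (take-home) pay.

$1701.52

Regular pay: 36 × $54.54 = $1963.44
Overtime pay: 5 × $54.54 × 1.5 = $409.05
Gross pay = $1963.44 + $409.05 = $2372.49
403(b): $2372.49 × 0.09 = $213.52
SIMPLE IRA contribution: $2372.49 × 0.05 = $118.62
Pre-tax total = $213.52 + $118.62 = $332.14
Taxable wages = $2372.49 − $332.14 = $2040.35
Local income tax: $2040.35 × 0.0372 = $75.90
State unemployment insurance (employee share): $2372.49 × 0.01 = $23.72
Medicare tax: $2372.49 × 0.0259 = $61.45
PFL insurance: $2372.49 × 0.0066 = $15.66
Employee stock purchase plan: $162.10
Total deductions = $213.52 + $118.62 + $75.90 + $23.72 + $61.45 + $15.66 + $162.10 = $670.97
Net pay = $2372.49 − $670.97 = $1701.52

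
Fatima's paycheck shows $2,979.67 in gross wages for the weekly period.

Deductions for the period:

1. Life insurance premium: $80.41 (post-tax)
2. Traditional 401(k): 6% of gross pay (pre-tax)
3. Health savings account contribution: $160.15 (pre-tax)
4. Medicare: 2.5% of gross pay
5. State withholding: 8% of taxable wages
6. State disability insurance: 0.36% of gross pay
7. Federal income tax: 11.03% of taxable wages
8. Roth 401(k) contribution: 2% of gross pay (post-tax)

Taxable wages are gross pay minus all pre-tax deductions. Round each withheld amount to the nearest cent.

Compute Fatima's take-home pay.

$1,912.99

Health savings account contribution: $160.15
Traditional 401(k): $2,979.67 × 0.06 = $178.78
Pre-tax total = $160.15 + $178.78 = $338.93
Taxable wages = $2,979.67 − $338.93 = $2,640.74
State withholding: $2,640.74 × 0.08 = $211.26
Federal income tax: $2,640.74 × 0.1103 = $291.27
State disability insurance: $2,979.67 × 0.0036 = $10.73
Medicare: $2,979.67 × 0.025 = $74.49
Life insurance premium: $80.41
Roth 401(k) contribution: $2,979.67 × 0.02 = $59.59
Total deductions = $160.15 + $178.78 + $211.26 + $291.27 + $10.73 + $74.49 + $80.41 + $59.59 = $1,066.68
Net pay = $2,979.67 − $1,066.68 = $1,912.99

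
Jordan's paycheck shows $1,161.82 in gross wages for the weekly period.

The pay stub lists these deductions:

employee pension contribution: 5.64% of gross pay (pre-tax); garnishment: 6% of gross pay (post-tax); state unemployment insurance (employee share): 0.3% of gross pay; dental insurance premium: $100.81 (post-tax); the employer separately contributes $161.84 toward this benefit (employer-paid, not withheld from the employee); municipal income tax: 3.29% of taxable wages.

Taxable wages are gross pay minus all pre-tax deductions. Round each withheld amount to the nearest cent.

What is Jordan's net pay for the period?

$886.21

Employee pension contribution: $1,161.82 × 0.0564 = $65.53
Taxable wages = $1,161.82 − $65.53 = $1,096.29
Municipal income tax: $1,096.29 × 0.0329 = $36.07
State unemployment insurance (employee share): $1,161.82 × 0.003 = $3.49
Garnishment: $1,161.82 × 0.06 = $69.71
Dental insurance premium: $100.81
(Employer's $161.84 toward dental insurance premium is not withheld from the employee.)
Total deductions = $65.53 + $36.07 + $3.49 + $69.71 + $100.81 = $275.61
Net pay = $1,161.82 − $275.61 = $886.21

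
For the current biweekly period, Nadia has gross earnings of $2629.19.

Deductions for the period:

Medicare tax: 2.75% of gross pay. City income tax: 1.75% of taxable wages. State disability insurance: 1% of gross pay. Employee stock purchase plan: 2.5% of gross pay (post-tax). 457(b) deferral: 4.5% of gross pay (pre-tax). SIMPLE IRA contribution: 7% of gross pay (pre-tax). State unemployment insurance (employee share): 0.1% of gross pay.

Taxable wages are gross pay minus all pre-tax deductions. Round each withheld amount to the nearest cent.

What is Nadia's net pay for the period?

SIMPLE IRA contribution: $2629.19 × 0.07 = $184.04
457(b) deferral: $2629.19 × 0.045 = $118.31
Pre-tax total = $184.04 + $118.31 = $302.35
Taxable wages = $2629.19 − $302.35 = $2326.84
City income tax: $2326.84 × 0.0175 = $40.72
Medicare tax: $2629.19 × 0.0275 = $72.30
State disability insurance: $2629.19 × 0.01 = $26.29
State unemployment insurance (employee share): $2629.19 × 0.001 = $2.63
Employee stock purchase plan: $2629.19 × 0.025 = $65.73
Total deductions = $184.04 + $118.31 + $40.72 + $72.30 + $26.29 + $2.63 + $65.73 = $510.02
Net pay = $2629.19 − $510.02 = $2119.17

$2119.17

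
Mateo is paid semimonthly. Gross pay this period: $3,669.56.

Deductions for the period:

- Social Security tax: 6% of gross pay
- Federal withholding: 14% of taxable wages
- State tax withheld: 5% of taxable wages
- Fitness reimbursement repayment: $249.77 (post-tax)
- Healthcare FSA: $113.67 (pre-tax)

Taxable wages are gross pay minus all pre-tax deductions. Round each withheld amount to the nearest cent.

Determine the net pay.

$2,410.34

Healthcare FSA: $113.67
Taxable wages = $3,669.56 − $113.67 = $3,555.89
State tax withheld: $3,555.89 × 0.05 = $177.79
Federal withholding: $3,555.89 × 0.14 = $497.82
Social Security tax: $3,669.56 × 0.06 = $220.17
Fitness reimbursement repayment: $249.77
Total deductions = $113.67 + $177.79 + $497.82 + $220.17 + $249.77 = $1,259.22
Net pay = $3,669.56 − $1,259.22 = $2,410.34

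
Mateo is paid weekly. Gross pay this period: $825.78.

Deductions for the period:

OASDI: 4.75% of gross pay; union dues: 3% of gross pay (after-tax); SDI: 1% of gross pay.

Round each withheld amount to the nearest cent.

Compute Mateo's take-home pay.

SDI: $825.78 × 0.01 = $8.26
OASDI: $825.78 × 0.0475 = $39.22
Union dues: $825.78 × 0.03 = $24.77
Total deductions = $8.26 + $39.22 + $24.77 = $72.25
Net pay = $825.78 − $72.25 = $753.53

$753.53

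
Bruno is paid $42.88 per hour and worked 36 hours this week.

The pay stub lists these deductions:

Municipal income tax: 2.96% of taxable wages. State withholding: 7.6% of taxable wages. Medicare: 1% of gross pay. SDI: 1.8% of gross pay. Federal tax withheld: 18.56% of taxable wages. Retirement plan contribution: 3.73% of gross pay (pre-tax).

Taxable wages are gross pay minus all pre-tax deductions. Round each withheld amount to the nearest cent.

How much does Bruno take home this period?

$1010.12

Gross pay: 36 × $42.88 = $1543.68
Retirement plan contribution: $1543.68 × 0.0373 = $57.58
Taxable wages = $1543.68 − $57.58 = $1486.10
Federal tax withheld: $1486.10 × 0.1856 = $275.82
State withholding: $1486.10 × 0.076 = $112.94
Municipal income tax: $1486.10 × 0.0296 = $43.99
Medicare: $1543.68 × 0.01 = $15.44
SDI: $1543.68 × 0.018 = $27.79
Total deductions = $57.58 + $275.82 + $112.94 + $43.99 + $15.44 + $27.79 = $533.56
Net pay = $1543.68 − $533.56 = $1010.12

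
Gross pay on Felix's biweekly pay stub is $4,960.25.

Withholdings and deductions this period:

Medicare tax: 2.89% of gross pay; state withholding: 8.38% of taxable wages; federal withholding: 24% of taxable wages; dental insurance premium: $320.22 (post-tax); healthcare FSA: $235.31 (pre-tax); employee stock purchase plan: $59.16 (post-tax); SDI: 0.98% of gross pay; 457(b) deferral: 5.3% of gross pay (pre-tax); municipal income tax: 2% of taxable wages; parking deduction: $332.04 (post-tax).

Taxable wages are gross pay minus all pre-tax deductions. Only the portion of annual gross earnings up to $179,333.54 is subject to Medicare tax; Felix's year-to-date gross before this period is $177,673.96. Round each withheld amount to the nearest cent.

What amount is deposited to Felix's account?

Healthcare FSA: $235.31
457(b) deferral: $4,960.25 × 0.053 = $262.89
Pre-tax total = $235.31 + $262.89 = $498.20
Taxable wages = $4,960.25 − $498.20 = $4,462.05
Municipal income tax: $4,462.05 × 0.02 = $89.24
State withholding: $4,462.05 × 0.0838 = $373.92
Federal withholding: $4,462.05 × 0.24 = $1,070.89
SDI: $4,960.25 × 0.0098 = $48.61
Medicare tax: only $179,333.54 − $177,673.96 = $1,659.58 of this check is subject → $1,659.58 × 0.0289 = $47.96
Parking deduction: $332.04
Employee stock purchase plan: $59.16
Dental insurance premium: $320.22
Total deductions = $235.31 + $262.89 + $89.24 + $373.92 + $1,070.89 + $48.61 + $47.96 + $332.04 + $59.16 + $320.22 = $2,840.24
Net pay = $4,960.25 − $2,840.24 = $2,120.01

$2,120.01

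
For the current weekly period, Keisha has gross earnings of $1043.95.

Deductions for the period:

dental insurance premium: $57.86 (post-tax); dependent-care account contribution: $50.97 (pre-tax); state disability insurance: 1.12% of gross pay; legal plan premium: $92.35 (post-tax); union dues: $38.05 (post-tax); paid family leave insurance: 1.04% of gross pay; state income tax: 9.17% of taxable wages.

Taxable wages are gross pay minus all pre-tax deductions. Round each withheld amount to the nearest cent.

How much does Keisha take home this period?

Dependent-care account contribution: $50.97
Taxable wages = $1043.95 − $50.97 = $992.98
State income tax: $992.98 × 0.0917 = $91.06
State disability insurance: $1043.95 × 0.0112 = $11.69
Paid family leave insurance: $1043.95 × 0.0104 = $10.86
Dental insurance premium: $57.86
Union dues: $38.05
Legal plan premium: $92.35
Total deductions = $50.97 + $91.06 + $11.69 + $10.86 + $57.86 + $38.05 + $92.35 = $352.84
Net pay = $1043.95 − $352.84 = $691.11

$691.11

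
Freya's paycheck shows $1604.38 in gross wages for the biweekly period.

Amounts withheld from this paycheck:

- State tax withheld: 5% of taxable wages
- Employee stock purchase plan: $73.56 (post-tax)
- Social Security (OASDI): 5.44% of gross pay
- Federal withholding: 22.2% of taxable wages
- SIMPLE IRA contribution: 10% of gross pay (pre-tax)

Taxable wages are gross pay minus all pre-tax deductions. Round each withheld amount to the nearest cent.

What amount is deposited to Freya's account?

SIMPLE IRA contribution: $1604.38 × 0.1 = $160.44
Taxable wages = $1604.38 − $160.44 = $1443.94
Federal withholding: $1443.94 × 0.222 = $320.55
State tax withheld: $1443.94 × 0.05 = $72.20
Social Security (OASDI): $1604.38 × 0.0544 = $87.28
Employee stock purchase plan: $73.56
Total deductions = $160.44 + $320.55 + $72.20 + $87.28 + $73.56 = $714.03
Net pay = $1604.38 − $714.03 = $890.35

$890.35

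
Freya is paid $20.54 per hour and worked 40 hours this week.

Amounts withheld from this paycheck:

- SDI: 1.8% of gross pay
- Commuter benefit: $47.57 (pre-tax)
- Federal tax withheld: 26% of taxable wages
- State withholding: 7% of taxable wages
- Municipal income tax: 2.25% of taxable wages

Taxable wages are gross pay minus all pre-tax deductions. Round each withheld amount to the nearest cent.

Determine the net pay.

$486.39

Gross pay: 40 × $20.54 = $821.60
Commuter benefit: $47.57
Taxable wages = $821.60 − $47.57 = $774.03
Municipal income tax: $774.03 × 0.0225 = $17.42
State withholding: $774.03 × 0.07 = $54.18
Federal tax withheld: $774.03 × 0.26 = $201.25
SDI: $821.60 × 0.018 = $14.79
Total deductions = $47.57 + $17.42 + $54.18 + $201.25 + $14.79 = $335.21
Net pay = $821.60 − $335.21 = $486.39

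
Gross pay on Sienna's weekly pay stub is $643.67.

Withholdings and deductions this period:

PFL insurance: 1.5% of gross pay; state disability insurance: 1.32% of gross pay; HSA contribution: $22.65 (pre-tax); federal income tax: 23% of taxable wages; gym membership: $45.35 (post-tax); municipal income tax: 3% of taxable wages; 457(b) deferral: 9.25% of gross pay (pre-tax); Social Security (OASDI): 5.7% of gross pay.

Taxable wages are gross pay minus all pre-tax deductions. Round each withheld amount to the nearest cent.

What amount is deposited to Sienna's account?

$315.30

HSA contribution: $22.65
457(b) deferral: $643.67 × 0.0925 = $59.54
Pre-tax total = $22.65 + $59.54 = $82.19
Taxable wages = $643.67 − $82.19 = $561.48
Municipal income tax: $561.48 × 0.03 = $16.84
Federal income tax: $561.48 × 0.23 = $129.14
PFL insurance: $643.67 × 0.015 = $9.66
State disability insurance: $643.67 × 0.0132 = $8.50
Social Security (OASDI): $643.67 × 0.057 = $36.69
Gym membership: $45.35
Total deductions = $22.65 + $59.54 + $16.84 + $129.14 + $9.66 + $8.50 + $36.69 + $45.35 = $328.37
Net pay = $643.67 − $328.37 = $315.30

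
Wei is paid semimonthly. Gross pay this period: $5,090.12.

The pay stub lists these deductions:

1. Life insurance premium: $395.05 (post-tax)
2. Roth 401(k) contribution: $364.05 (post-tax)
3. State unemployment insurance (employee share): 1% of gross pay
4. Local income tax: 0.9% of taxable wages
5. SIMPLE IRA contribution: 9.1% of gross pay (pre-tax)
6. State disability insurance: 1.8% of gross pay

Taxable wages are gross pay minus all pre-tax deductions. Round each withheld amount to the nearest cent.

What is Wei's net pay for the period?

$3,683.66

SIMPLE IRA contribution: $5,090.12 × 0.091 = $463.20
Taxable wages = $5,090.12 − $463.20 = $4,626.92
Local income tax: $4,626.92 × 0.009 = $41.64
State unemployment insurance (employee share): $5,090.12 × 0.01 = $50.90
State disability insurance: $5,090.12 × 0.018 = $91.62
Roth 401(k) contribution: $364.05
Life insurance premium: $395.05
Total deductions = $463.20 + $41.64 + $50.90 + $91.62 + $364.05 + $395.05 = $1,406.46
Net pay = $5,090.12 − $1,406.46 = $3,683.66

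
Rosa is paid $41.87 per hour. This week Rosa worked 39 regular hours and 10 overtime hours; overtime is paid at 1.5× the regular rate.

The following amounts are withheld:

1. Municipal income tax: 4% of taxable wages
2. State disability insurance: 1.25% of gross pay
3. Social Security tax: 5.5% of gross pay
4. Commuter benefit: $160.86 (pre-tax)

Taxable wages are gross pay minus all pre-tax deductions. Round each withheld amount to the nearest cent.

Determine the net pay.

Regular pay: 39 × $41.87 = $1632.93
Overtime pay: 10 × $41.87 × 1.5 = $628.05
Gross pay = $1632.93 + $628.05 = $2260.98
Commuter benefit: $160.86
Taxable wages = $2260.98 − $160.86 = $2100.12
Municipal income tax: $2100.12 × 0.04 = $84.00
State disability insurance: $2260.98 × 0.0125 = $28.26
Social Security tax: $2260.98 × 0.055 = $124.35
Total deductions = $160.86 + $84.00 + $28.26 + $124.35 = $397.47
Net pay = $2260.98 − $397.47 = $1863.51

$1863.51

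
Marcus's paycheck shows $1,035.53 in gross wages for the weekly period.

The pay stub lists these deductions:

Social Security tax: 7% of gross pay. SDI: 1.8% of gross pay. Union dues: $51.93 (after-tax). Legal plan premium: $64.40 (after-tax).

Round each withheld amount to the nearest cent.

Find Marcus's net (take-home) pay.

Social Security tax: $1,035.53 × 0.07 = $72.49
SDI: $1,035.53 × 0.018 = $18.64
Union dues: $51.93
Legal plan premium: $64.40
Total deductions = $72.49 + $18.64 + $51.93 + $64.40 = $207.46
Net pay = $1,035.53 − $207.46 = $828.07

$828.07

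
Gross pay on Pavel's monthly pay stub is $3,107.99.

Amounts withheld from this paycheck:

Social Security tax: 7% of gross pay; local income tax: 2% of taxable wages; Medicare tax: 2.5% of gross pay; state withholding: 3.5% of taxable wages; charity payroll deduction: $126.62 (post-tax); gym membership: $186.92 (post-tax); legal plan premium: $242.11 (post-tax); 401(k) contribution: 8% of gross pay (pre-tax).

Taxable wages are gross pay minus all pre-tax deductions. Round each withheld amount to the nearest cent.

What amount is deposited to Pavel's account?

$1,851.17

401(k) contribution: $3,107.99 × 0.08 = $248.64
Taxable wages = $3,107.99 − $248.64 = $2,859.35
Local income tax: $2,859.35 × 0.02 = $57.19
State withholding: $2,859.35 × 0.035 = $100.08
Medicare tax: $3,107.99 × 0.025 = $77.70
Social Security tax: $3,107.99 × 0.07 = $217.56
Gym membership: $186.92
Legal plan premium: $242.11
Charity payroll deduction: $126.62
Total deductions = $248.64 + $57.19 + $100.08 + $77.70 + $217.56 + $186.92 + $242.11 + $126.62 = $1,256.82
Net pay = $3,107.99 − $1,256.82 = $1,851.17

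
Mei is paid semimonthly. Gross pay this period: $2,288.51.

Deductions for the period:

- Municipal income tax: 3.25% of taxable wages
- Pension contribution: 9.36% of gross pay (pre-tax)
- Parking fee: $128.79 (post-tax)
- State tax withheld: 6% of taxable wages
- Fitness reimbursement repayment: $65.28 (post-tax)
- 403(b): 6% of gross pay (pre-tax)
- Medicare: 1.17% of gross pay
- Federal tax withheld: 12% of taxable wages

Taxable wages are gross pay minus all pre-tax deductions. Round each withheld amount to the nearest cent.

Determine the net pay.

403(b): $2,288.51 × 0.06 = $137.31
Pension contribution: $2,288.51 × 0.0936 = $214.20
Pre-tax total = $137.31 + $214.20 = $351.51
Taxable wages = $2,288.51 − $351.51 = $1,937.00
State tax withheld: $1,937.00 × 0.06 = $116.22
Municipal income tax: $1,937.00 × 0.0325 = $62.95
Federal tax withheld: $1,937.00 × 0.12 = $232.44
Medicare: $2,288.51 × 0.0117 = $26.78
Fitness reimbursement repayment: $65.28
Parking fee: $128.79
Total deductions = $137.31 + $214.20 + $116.22 + $62.95 + $232.44 + $26.78 + $65.28 + $128.79 = $983.97
Net pay = $2,288.51 − $983.97 = $1,304.54

$1,304.54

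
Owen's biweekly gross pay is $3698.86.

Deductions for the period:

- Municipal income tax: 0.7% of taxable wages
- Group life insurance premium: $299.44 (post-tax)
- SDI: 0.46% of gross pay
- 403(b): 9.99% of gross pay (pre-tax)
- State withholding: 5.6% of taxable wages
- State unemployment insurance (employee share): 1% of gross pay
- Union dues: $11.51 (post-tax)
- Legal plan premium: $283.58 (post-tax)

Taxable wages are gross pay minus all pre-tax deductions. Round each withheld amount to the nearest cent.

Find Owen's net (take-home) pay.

$2471.06

403(b): $3698.86 × 0.0999 = $369.52
Taxable wages = $3698.86 − $369.52 = $3329.34
State withholding: $3329.34 × 0.056 = $186.44
Municipal income tax: $3329.34 × 0.007 = $23.31
State unemployment insurance (employee share): $3698.86 × 0.01 = $36.99
SDI: $3698.86 × 0.0046 = $17.01
Group life insurance premium: $299.44
Legal plan premium: $283.58
Union dues: $11.51
Total deductions = $369.52 + $186.44 + $23.31 + $36.99 + $17.01 + $299.44 + $283.58 + $11.51 = $1227.80
Net pay = $3698.86 − $1227.80 = $2471.06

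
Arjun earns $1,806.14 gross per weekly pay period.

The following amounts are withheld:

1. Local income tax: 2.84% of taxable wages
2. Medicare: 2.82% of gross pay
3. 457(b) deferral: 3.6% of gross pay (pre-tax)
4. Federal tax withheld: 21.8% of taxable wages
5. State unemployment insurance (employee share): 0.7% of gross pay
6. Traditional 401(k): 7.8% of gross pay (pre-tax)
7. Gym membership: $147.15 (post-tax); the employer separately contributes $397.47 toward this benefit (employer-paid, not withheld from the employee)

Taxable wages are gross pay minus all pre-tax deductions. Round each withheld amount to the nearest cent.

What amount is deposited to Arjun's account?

$995.22

Traditional 401(k): $1,806.14 × 0.078 = $140.88
457(b) deferral: $1,806.14 × 0.036 = $65.02
Pre-tax total = $140.88 + $65.02 = $205.90
Taxable wages = $1,806.14 − $205.90 = $1,600.24
Local income tax: $1,600.24 × 0.0284 = $45.45
Federal tax withheld: $1,600.24 × 0.218 = $348.85
Medicare: $1,806.14 × 0.0282 = $50.93
State unemployment insurance (employee share): $1,806.14 × 0.007 = $12.64
Gym membership: $147.15
(Employer's $397.47 toward gym membership is not withheld from the employee.)
Total deductions = $140.88 + $65.02 + $45.45 + $348.85 + $50.93 + $12.64 + $147.15 = $810.92
Net pay = $1,806.14 − $810.92 = $995.22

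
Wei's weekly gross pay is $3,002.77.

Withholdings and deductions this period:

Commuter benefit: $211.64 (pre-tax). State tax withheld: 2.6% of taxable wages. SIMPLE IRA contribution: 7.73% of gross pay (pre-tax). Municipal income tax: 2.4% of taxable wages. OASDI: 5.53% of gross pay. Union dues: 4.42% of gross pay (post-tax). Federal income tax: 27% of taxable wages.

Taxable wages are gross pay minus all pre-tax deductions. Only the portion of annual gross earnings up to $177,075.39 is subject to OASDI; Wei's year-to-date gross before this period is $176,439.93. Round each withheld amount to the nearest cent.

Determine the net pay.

$1,572.27

Commuter benefit: $211.64
SIMPLE IRA contribution: $3,002.77 × 0.0773 = $232.11
Pre-tax total = $211.64 + $232.11 = $443.75
Taxable wages = $3,002.77 − $443.75 = $2,559.02
State tax withheld: $2,559.02 × 0.026 = $66.53
Municipal income tax: $2,559.02 × 0.024 = $61.42
Federal income tax: $2,559.02 × 0.27 = $690.94
OASDI: only $177,075.39 − $176,439.93 = $635.46 of this check is subject → $635.46 × 0.0553 = $35.14
Union dues: $3,002.77 × 0.0442 = $132.72
Total deductions = $211.64 + $232.11 + $66.53 + $61.42 + $690.94 + $35.14 + $132.72 = $1,430.50
Net pay = $3,002.77 − $1,430.50 = $1,572.27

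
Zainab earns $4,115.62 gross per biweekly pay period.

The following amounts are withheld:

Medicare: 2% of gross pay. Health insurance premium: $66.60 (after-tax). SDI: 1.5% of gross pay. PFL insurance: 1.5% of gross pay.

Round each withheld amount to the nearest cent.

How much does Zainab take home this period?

Medicare: $4,115.62 × 0.02 = $82.31
SDI: $4,115.62 × 0.015 = $61.73
PFL insurance: $4,115.62 × 0.015 = $61.73
Health insurance premium: $66.60
Total deductions = $82.31 + $61.73 + $61.73 + $66.60 = $272.37
Net pay = $4,115.62 − $272.37 = $3,843.25

$3,843.25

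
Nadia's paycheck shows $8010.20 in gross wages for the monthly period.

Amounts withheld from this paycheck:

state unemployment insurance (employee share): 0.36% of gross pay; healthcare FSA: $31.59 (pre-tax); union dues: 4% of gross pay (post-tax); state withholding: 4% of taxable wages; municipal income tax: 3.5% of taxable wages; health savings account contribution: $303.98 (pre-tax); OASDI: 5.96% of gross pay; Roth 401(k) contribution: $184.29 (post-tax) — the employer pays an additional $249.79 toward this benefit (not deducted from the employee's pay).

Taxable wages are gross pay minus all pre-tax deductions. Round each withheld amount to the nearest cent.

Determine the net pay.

$6088.08

Health savings account contribution: $303.98
Healthcare FSA: $31.59
Pre-tax total = $303.98 + $31.59 = $335.57
Taxable wages = $8010.20 − $335.57 = $7674.63
State withholding: $7674.63 × 0.04 = $306.99
Municipal income tax: $7674.63 × 0.035 = $268.61
OASDI: $8010.20 × 0.0596 = $477.41
State unemployment insurance (employee share): $8010.20 × 0.0036 = $28.84
Union dues: $8010.20 × 0.04 = $320.41
Roth 401(k) contribution: $184.29
(Employer's $249.79 toward Roth 401(k) contribution is not withheld from the employee.)
Total deductions = $303.98 + $31.59 + $306.99 + $268.61 + $477.41 + $28.84 + $320.41 + $184.29 = $1922.12
Net pay = $8010.20 − $1922.12 = $6088.08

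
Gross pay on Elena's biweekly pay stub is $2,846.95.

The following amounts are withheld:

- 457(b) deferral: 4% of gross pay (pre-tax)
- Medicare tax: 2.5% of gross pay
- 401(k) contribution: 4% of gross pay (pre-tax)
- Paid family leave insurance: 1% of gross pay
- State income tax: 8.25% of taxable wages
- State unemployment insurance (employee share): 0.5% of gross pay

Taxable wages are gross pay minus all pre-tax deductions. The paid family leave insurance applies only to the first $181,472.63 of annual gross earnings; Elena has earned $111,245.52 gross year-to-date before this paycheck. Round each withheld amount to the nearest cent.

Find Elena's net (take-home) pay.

$2,289.24

457(b) deferral: $2,846.95 × 0.04 = $113.88
401(k) contribution: $2,846.95 × 0.04 = $113.88
Pre-tax total = $113.88 + $113.88 = $227.76
Taxable wages = $2,846.95 − $227.76 = $2,619.19
State income tax: $2,619.19 × 0.0825 = $216.08
Medicare tax: $2,846.95 × 0.025 = $71.17
Paid family leave insurance: cap not yet reached, full $2,846.95 is subject → $2,846.95 × 0.01 = $28.47
State unemployment insurance (employee share): $2,846.95 × 0.005 = $14.23
Total deductions = $113.88 + $113.88 + $216.08 + $71.17 + $28.47 + $14.23 = $557.71
Net pay = $2,846.95 − $557.71 = $2,289.24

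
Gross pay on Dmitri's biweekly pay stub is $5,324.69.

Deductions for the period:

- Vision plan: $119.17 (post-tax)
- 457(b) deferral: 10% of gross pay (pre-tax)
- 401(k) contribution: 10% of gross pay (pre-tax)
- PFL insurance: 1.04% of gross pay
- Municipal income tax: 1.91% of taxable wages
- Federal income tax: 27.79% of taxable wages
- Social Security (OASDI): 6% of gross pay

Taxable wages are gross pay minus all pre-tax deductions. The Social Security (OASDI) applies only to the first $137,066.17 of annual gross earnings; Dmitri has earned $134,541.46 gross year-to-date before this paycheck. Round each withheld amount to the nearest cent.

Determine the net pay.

401(k) contribution: $5,324.69 × 0.1 = $532.47
457(b) deferral: $5,324.69 × 0.1 = $532.47
Pre-tax total = $532.47 + $532.47 = $1,064.94
Taxable wages = $5,324.69 − $1,064.94 = $4,259.75
Federal income tax: $4,259.75 × 0.2779 = $1,183.78
Municipal income tax: $4,259.75 × 0.0191 = $81.36
PFL insurance: $5,324.69 × 0.0104 = $55.38
Social Security (OASDI): only $137,066.17 − $134,541.46 = $2,524.71 of this check is subject → $2,524.71 × 0.06 = $151.48
Vision plan: $119.17
Total deductions = $532.47 + $532.47 + $1,183.78 + $81.36 + $55.38 + $151.48 + $119.17 = $2,656.11
Net pay = $5,324.69 − $2,656.11 = $2,668.58

$2,668.58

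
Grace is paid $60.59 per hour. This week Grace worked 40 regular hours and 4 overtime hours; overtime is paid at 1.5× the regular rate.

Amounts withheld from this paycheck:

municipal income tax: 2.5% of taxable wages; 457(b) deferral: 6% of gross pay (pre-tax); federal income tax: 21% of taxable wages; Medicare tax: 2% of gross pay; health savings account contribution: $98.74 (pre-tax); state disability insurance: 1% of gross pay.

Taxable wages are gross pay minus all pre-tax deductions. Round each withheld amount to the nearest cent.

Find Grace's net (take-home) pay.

Regular pay: 40 × $60.59 = $2,423.60
Overtime pay: 4 × $60.59 × 1.5 = $363.54
Gross pay = $2,423.60 + $363.54 = $2,787.14
457(b) deferral: $2,787.14 × 0.06 = $167.23
Health savings account contribution: $98.74
Pre-tax total = $167.23 + $98.74 = $265.97
Taxable wages = $2,787.14 − $265.97 = $2,521.17
Federal income tax: $2,521.17 × 0.21 = $529.45
Municipal income tax: $2,521.17 × 0.025 = $63.03
State disability insurance: $2,787.14 × 0.01 = $27.87
Medicare tax: $2,787.14 × 0.02 = $55.74
Total deductions = $167.23 + $98.74 + $529.45 + $63.03 + $27.87 + $55.74 = $942.06
Net pay = $2,787.14 − $942.06 = $1,845.08

$1,845.08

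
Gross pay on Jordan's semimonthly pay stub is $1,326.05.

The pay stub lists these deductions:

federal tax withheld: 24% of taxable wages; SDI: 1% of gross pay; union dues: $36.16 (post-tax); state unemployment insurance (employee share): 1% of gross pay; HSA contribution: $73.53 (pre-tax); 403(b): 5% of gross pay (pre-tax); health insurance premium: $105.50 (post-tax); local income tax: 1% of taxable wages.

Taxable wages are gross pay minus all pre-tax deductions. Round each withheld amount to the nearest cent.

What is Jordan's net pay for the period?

403(b): $1,326.05 × 0.05 = $66.30
HSA contribution: $73.53
Pre-tax total = $66.30 + $73.53 = $139.83
Taxable wages = $1,326.05 − $139.83 = $1,186.22
Federal tax withheld: $1,186.22 × 0.24 = $284.69
Local income tax: $1,186.22 × 0.01 = $11.86
State unemployment insurance (employee share): $1,326.05 × 0.01 = $13.26
SDI: $1,326.05 × 0.01 = $13.26
Union dues: $36.16
Health insurance premium: $105.50
Total deductions = $66.30 + $73.53 + $284.69 + $11.86 + $13.26 + $13.26 + $36.16 + $105.50 = $604.56
Net pay = $1,326.05 − $604.56 = $721.49

$721.49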